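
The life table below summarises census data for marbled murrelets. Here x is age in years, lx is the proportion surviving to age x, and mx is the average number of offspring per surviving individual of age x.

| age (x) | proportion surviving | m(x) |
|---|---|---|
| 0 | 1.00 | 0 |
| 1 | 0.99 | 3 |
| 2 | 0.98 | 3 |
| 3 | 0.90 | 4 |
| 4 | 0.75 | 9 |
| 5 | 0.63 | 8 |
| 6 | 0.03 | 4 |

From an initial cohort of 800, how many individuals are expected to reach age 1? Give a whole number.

792

Expected survivors = N0 · l_1 = 800 × 0.99 = 792 → 792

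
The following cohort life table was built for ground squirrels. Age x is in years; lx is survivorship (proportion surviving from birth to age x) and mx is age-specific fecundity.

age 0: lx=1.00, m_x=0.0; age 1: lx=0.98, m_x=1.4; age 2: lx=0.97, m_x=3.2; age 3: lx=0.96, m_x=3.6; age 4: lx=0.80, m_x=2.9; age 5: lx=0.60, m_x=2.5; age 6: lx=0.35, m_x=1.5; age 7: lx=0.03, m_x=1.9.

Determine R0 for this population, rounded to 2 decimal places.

lx·mx by age: 0, 1.372, 3.104, 3.456, 2.32, 1.5, 0.525, 0.057
R0 = Σ lx·mx = 12.334 → 12.33

12.33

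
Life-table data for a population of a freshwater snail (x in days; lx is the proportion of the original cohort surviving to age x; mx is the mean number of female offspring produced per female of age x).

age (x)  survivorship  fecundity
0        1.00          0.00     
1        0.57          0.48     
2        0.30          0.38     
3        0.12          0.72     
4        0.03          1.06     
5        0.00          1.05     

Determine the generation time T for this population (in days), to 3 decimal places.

lx·mx: 0, 0.2736, 0.114, 0.0864, 0.0318, 0 → R0 = 0.5058
x·lx·mx: 0, 0.2736, 0.228, 0.2592, 0.1272, 0 → Σ = 0.888
T = 0.888 / 0.5058 = 1.755635… → 1.756

1.756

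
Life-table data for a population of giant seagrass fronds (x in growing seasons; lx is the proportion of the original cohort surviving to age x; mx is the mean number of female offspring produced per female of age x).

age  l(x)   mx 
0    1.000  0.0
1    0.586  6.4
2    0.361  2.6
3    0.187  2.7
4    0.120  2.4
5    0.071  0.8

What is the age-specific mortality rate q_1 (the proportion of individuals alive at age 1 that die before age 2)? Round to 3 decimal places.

0.384

q_1 = (l_1 − l_2) / l_1 = (0.586 − 0.361) / 0.586
     = 0.225 / 0.586 = 0.383959… → 0.384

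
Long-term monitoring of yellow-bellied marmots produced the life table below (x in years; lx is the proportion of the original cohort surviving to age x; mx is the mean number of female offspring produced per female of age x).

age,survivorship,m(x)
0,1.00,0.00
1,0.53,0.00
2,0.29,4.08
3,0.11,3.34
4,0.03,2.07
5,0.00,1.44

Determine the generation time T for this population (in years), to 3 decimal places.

2.305

lx·mx: 0, 0, 1.1832, 0.3674, 0.0621, 0 → R0 = 1.6127
x·lx·mx: 0, 0, 2.3664, 1.1022, 0.2484, 0 → Σ = 3.717
T = 3.717 / 1.6127 = 2.30483… → 2.305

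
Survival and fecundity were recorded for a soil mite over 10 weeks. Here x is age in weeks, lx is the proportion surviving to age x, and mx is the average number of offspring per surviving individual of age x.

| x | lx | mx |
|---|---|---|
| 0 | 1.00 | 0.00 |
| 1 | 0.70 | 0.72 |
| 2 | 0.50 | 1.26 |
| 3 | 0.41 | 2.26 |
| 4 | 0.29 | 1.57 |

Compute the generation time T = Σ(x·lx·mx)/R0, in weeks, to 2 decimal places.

lx·mx: 0, 0.504, 0.63, 0.9266, 0.4553 → R0 = 2.5159
x·lx·mx: 0, 0.504, 1.26, 2.7798, 1.8212 → Σ = 6.365
T = 6.365 / 2.5159 = 2.52991… → 2.53

2.53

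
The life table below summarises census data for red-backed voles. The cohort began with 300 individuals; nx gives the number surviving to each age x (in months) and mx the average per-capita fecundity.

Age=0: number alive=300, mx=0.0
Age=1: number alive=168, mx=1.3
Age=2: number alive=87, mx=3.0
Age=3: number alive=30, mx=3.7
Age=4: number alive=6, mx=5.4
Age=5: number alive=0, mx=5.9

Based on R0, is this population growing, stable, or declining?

growing

lx = nx/n0 = nx/300: 1, 0.56, 0.29, 0.1, 0.02, 0
R0 = Σ lx·mx = 0 + 0.728 + 0.87 + 0.37 + 0.108 + 0 = 2.076
R0 > 1, so the population is growing.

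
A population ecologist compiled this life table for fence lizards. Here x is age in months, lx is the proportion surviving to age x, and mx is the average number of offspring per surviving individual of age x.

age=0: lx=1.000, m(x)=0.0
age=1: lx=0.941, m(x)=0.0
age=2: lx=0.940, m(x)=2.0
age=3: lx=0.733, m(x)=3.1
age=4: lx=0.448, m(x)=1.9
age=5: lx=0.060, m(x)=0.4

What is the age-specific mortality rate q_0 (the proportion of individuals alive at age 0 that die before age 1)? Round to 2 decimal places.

q_0 = (l_0 − l_1) / l_0 = (1 − 0.941) / 1
     = 0.059 / 1 = 0.059 → 0.06

0.06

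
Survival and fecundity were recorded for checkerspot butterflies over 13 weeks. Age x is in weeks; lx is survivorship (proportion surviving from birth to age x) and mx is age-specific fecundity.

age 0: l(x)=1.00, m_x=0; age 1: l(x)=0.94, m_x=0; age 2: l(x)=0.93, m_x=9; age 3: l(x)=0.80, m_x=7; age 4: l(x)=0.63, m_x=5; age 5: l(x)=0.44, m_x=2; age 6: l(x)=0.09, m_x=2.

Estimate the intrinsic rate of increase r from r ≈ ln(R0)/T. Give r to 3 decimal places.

1.021

R0 = Σ lx·mx = 0 + 0 + 8.37 + 5.6 + 3.15 + 0.88 + 0.18 = 18.18
Σ x·lx·mx = 51.62; T = 51.62/18.18 = 2.83938…
r ≈ ln(R0)/T = ln(18.18)/2.83938… = 1.02146… → 1.021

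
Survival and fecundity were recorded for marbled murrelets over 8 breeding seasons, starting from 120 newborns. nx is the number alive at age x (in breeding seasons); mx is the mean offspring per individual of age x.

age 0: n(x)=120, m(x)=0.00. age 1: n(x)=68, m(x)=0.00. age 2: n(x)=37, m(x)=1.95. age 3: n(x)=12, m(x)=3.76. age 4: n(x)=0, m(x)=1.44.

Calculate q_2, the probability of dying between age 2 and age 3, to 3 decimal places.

lx = nx/n0 = nx/120: 1, 0.56667…, 0.30833…, 0.1, 0
q_2 = (l_2 − l_3) / l_2 = (0.308333… − 0.1) / 0.308333…
     = 0.208333… / 0.308333… = 0.675676… → 0.676

0.676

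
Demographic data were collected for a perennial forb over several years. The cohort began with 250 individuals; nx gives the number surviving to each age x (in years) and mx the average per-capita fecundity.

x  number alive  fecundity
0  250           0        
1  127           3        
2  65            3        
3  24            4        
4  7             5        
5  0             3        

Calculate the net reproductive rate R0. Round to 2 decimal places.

2.83

lx = nx/n0 = nx/250: 1, 0.508, 0.26, 0.096, 0.028, 0
lx·mx by age: 0, 1.524, 0.78, 0.384, 0.14, 0
R0 = Σ lx·mx = 2.828 → 2.83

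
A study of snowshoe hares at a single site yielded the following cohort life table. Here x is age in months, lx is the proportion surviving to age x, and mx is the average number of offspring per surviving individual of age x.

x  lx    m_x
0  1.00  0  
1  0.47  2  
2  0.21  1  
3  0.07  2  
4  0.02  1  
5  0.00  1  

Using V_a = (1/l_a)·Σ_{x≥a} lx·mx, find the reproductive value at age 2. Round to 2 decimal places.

1.76

lx·mx for x ≥ 2: 0.21, 0.14, 0.02, 0 → sum = 0.37
V_2 = 0.37 / l_2 = 0.37 / 0.21 = 1.761905… → 1.76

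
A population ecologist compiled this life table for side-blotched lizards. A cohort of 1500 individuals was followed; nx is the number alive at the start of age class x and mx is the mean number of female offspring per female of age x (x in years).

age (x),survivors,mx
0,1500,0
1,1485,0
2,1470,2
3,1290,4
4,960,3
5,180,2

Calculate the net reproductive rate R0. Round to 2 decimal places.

lx = nx/n0 = nx/1500: 1, 0.99, 0.98, 0.86, 0.64, 0.12
lx·mx by age: 0, 0, 1.96, 3.44, 1.92, 0.24
R0 = Σ lx·mx = 7.56 → 7.56

7.56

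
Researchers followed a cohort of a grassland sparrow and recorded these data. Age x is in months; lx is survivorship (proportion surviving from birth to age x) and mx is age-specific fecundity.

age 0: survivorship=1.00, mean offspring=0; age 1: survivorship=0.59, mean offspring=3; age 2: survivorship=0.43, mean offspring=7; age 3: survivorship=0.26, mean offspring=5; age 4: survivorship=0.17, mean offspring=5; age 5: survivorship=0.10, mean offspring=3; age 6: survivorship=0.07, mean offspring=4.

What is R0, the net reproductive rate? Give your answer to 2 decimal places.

lx·mx by age: 0, 1.77, 3.01, 1.3, 0.85, 0.3, 0.28
R0 = Σ lx·mx = 7.51 → 7.51

7.51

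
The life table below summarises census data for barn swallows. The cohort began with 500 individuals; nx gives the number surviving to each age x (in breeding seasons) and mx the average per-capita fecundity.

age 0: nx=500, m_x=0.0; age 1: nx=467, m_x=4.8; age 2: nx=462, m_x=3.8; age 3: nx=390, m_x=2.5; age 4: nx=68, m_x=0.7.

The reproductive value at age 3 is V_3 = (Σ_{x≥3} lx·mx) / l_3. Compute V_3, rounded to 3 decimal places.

lx = nx/n0 = nx/500: 1, 0.934, 0.924, 0.78, 0.136
lx·mx for x ≥ 3: 1.95, 0.0952 → sum = 2.0452
V_3 = 2.0452 / l_3 = 2.0452 / 0.78 = 2.622051… → 2.622

2.622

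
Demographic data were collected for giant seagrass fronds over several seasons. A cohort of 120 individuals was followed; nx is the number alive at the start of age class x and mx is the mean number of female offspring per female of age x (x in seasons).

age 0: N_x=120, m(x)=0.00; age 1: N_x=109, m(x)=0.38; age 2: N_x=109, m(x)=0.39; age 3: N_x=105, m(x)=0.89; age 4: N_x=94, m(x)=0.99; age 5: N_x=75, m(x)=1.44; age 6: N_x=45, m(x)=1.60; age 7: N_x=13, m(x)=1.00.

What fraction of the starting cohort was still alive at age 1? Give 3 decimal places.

0.908

l_1 = n_1/n_0 = 109/120 = 0.908333… → 0.908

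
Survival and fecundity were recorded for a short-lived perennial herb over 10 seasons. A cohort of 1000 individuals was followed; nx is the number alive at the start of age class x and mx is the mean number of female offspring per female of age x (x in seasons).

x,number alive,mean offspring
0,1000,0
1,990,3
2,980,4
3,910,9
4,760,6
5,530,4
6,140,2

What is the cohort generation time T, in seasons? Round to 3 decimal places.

lx = nx/n0 = nx/1000: 1, 0.99, 0.98, 0.91, 0.76, 0.53, 0.14
lx·mx: 0, 2.97, 3.92, 8.19, 4.56, 2.12, 0.28 → R0 = 22.04
x·lx·mx: 0, 2.97, 7.84, 24.57, 18.24, 10.6, 1.68 → Σ = 65.9
T = 65.9 / 22.04 = 2.990018… → 2.990

2.990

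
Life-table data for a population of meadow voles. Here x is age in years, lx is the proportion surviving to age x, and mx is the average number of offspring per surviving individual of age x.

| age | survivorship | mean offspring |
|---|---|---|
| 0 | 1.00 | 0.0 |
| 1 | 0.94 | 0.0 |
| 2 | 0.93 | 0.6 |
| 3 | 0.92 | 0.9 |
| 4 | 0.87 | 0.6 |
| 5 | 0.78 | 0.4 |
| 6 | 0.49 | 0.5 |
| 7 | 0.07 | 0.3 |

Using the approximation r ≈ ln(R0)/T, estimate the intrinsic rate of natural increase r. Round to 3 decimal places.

R0 = Σ lx·mx = 0 + 0 + 0.558 + 0.828 + 0.522 + 0.312 + 0.245 + 0.021 = 2.486
Σ x·lx·mx = 8.865; T = 8.865/2.486 = 3.56597…
r ≈ ln(R0)/T = ln(2.486)/3.56597… = 0.25538… → 0.255

0.255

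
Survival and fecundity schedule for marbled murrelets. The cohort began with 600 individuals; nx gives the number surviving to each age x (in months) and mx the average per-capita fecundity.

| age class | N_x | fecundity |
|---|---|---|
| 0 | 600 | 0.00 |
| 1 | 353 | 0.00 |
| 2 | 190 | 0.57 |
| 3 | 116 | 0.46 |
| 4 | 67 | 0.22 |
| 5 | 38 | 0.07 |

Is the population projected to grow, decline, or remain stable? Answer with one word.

lx = nx/n0 = nx/600: 1, 0.58833…, 0.31667…, 0.19333…, 0.11167…, 0.06333…
R0 = Σ lx·mx = 0 + 0 + 0.1805… + 0.088933… + 0.024567… + 0.004433… = 0.298433…
R0 < 1, so the population is declining.

declining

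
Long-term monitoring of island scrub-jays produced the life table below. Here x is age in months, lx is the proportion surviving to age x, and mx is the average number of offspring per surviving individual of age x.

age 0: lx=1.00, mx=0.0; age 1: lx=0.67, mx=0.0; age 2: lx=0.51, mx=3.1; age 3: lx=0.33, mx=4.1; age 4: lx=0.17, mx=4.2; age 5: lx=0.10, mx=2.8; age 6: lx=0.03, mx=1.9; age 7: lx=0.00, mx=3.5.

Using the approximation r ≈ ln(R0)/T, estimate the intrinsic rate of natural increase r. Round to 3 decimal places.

R0 = Σ lx·mx = 0 + 0 + 1.581 + 1.353 + 0.714 + 0.28 + 0.057 + 0 = 3.985
Σ x·lx·mx = 11.819; T = 11.819/3.985 = 2.96587…
r ≈ ln(R0)/T = ln(3.985)/2.96587… = 0.46615… → 0.466

0.466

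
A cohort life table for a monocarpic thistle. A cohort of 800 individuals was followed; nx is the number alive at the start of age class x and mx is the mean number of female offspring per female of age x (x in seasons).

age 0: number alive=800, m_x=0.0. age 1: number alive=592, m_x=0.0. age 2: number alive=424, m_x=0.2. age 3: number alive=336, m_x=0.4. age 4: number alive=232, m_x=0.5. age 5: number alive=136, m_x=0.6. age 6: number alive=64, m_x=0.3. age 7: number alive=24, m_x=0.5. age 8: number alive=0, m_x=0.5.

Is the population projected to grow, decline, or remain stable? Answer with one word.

declining

lx = nx/n0 = nx/800: 1, 0.74, 0.53, 0.42, 0.29, 0.17, 0.08, 0.03, 0
R0 = Σ lx·mx = 0 + 0 + 0.106 + 0.168 + 0.145 + 0.102 + 0.024 + 0.015 + 0 = 0.56
R0 < 1, so the population is declining.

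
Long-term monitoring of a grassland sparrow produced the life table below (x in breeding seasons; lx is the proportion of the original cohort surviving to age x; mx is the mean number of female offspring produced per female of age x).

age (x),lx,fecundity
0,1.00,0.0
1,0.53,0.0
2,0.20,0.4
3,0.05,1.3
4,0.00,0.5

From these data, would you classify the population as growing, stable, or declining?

declining

R0 = Σ lx·mx = 0 + 0 + 0.08 + 0.065 + 0 = 0.145
R0 < 1, so the population is declining.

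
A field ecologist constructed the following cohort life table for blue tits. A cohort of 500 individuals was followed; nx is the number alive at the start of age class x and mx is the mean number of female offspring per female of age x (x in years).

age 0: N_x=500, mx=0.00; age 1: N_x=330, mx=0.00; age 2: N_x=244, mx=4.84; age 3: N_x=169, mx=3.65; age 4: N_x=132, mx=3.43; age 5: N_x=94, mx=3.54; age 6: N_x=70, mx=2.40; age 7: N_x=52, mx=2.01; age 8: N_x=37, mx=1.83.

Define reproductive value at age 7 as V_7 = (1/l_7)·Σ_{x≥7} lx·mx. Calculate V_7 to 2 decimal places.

3.31

lx = nx/n0 = nx/500: 1, 0.66, 0.488, 0.338, 0.264, 0.188, 0.14, 0.104, 0.074
lx·mx for x ≥ 7: 0.20904, 0.13542 → sum = 0.34446
V_7 = 0.34446 / l_7 = 0.34446 / 0.104 = 3.312115… → 3.31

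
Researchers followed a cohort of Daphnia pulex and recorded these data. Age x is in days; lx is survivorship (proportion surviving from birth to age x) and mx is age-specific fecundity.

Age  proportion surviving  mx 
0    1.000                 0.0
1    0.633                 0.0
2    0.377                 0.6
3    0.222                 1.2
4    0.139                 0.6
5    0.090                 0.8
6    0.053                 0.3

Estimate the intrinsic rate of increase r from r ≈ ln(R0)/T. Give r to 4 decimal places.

R0 = Σ lx·mx = 0 + 0 + 0.2262 + 0.2664 + 0.0834 + 0.072 + 0.0159 = 0.6639
Σ x·lx·mx = 2.0406; T = 2.0406/0.6639 = 3.07366…
r ≈ ln(R0)/T = ln(0.6639)/3.07366… = -0.133269… → -0.1333

-0.1333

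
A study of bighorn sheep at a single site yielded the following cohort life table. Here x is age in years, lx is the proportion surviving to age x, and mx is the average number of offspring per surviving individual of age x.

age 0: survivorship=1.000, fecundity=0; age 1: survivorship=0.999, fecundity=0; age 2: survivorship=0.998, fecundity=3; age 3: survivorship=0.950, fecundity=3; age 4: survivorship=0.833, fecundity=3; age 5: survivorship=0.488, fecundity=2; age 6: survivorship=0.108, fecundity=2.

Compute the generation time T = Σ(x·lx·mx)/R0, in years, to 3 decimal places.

lx·mx: 0, 0, 2.994, 2.85, 2.499, 0.976, 0.216 → R0 = 9.535
x·lx·mx: 0, 0, 5.988, 8.55, 9.996, 4.88, 1.296 → Σ = 30.71
T = 30.71 / 9.535 = 3.220766… → 3.221

3.221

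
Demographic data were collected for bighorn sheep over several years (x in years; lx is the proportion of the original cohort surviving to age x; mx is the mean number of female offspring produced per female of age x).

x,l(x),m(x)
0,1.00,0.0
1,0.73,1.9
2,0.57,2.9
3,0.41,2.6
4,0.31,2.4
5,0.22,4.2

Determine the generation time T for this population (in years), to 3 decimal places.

2.682

lx·mx: 0, 1.387, 1.653, 1.066, 0.744, 0.924 → R0 = 5.774
x·lx·mx: 0, 1.387, 3.306, 3.198, 2.976, 4.62 → Σ = 15.487
T = 15.487 / 5.774 = 2.682196… → 2.682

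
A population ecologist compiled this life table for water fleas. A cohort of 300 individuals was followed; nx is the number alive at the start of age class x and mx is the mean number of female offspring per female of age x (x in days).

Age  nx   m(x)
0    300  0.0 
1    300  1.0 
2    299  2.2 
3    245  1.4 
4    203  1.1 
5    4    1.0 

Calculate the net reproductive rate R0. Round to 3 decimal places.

5.094

lx = nx/n0 = nx/300: 1, 1, 0.99667…, 0.81667…, 0.67667…, 0.01333…
lx·mx by age: 0, 1, 2.192667…, 1.143333…, 0.744333…, 0.013333…
R0 = Σ lx·mx = 5.093667… → 5.094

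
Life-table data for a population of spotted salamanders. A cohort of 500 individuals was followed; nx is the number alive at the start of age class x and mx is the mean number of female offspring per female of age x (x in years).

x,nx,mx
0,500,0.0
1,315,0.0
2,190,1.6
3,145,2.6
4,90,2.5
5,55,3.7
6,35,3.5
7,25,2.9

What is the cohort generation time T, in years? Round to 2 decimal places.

3.76

lx = nx/n0 = nx/500: 1, 0.63, 0.38, 0.29, 0.18, 0.11, 0.07, 0.05
lx·mx: 0, 0, 0.608, 0.754, 0.45, 0.407, 0.245, 0.145 → R0 = 2.609
x·lx·mx: 0, 0, 1.216, 2.262, 1.8, 2.035, 1.47, 1.015 → Σ = 9.798
T = 9.798 / 2.609 = 3.755462… → 3.76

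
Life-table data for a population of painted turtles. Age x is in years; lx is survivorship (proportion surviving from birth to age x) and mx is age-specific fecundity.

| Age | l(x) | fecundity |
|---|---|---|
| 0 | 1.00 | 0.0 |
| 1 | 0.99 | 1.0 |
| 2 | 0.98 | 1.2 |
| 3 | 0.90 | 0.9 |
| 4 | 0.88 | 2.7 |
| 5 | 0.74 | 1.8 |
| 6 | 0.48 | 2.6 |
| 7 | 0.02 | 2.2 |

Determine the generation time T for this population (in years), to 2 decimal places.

3.73

lx·mx: 0, 0.99, 1.176, 0.81, 2.376, 1.332, 1.248, 0.044 → R0 = 7.976
x·lx·mx: 0, 0.99, 2.352, 2.43, 9.504, 6.66, 7.488, 0.308 → Σ = 29.732
T = 29.732 / 7.976 = 3.727683… → 3.73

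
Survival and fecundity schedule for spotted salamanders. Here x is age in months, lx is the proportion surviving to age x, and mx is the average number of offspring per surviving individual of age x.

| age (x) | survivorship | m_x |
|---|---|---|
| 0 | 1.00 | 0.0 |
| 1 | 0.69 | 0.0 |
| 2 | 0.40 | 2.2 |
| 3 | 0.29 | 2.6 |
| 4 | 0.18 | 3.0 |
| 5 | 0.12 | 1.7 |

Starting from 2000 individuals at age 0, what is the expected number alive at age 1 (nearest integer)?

Expected survivors = N0 · l_1 = 2000 × 0.69 = 1380 → 1380

1380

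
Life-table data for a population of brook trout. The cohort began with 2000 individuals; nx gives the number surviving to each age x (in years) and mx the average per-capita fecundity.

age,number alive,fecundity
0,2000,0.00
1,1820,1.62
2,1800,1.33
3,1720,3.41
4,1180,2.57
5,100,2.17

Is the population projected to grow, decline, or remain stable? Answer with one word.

lx = nx/n0 = nx/2000: 1, 0.91, 0.9, 0.86, 0.59, 0.05
R0 = Σ lx·mx = 0 + 1.4742 + 1.197 + 2.9326 + 1.5163 + 0.1085 = 7.2286
R0 > 1, so the population is growing.

growing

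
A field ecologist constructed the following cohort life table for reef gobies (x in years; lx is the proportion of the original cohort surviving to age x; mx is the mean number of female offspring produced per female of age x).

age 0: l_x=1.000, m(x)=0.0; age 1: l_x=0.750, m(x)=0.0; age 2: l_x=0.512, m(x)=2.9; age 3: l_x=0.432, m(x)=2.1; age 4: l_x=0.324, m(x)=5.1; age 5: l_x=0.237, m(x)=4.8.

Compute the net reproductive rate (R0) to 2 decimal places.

lx·mx by age: 0, 0, 1.4848, 0.9072, 1.6524, 1.1376
R0 = Σ lx·mx = 5.182 → 5.18

5.18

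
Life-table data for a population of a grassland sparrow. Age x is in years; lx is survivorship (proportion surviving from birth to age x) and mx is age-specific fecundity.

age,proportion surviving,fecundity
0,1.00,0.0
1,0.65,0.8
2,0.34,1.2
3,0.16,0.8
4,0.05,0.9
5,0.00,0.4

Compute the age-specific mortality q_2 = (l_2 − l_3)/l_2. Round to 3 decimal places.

q_2 = (l_2 − l_3) / l_2 = (0.34 − 0.16) / 0.34
     = 0.18 / 0.34 = 0.529412… → 0.529

0.529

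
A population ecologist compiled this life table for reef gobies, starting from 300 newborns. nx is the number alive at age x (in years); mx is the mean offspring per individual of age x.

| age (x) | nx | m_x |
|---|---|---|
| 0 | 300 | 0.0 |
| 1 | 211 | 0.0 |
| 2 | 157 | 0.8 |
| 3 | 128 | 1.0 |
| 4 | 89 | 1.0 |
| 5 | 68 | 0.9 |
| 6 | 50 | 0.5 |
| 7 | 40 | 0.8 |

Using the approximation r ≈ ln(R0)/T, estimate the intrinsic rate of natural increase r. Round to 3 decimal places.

0.118

lx = nx/n0 = nx/300: 1, 0.70333…, 0.52333…, 0.42667…, 0.29667…, 0.22667…, 0.16667…, 0.13333…
R0 = Σ lx·mx = 0 + 0 + 0.41867… + 0.42667… + 0.29667… + 0.204… + 0.08333… + 0.10667… = 1.536…
Σ x·lx·mx = 5.570667…; T = 5.570667…/1.536… = 3.62674…
r ≈ ln(R0)/T = ln(1.536…)/3.62674… = 0.11834… → 0.118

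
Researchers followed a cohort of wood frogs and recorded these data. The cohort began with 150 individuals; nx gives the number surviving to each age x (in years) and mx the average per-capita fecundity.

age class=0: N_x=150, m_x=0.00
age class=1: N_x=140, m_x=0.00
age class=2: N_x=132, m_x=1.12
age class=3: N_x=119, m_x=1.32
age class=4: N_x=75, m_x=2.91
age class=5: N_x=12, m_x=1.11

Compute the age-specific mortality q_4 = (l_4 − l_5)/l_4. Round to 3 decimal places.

lx = nx/n0 = nx/150: 1, 0.93333…, 0.88, 0.79333…, 0.5, 0.08
q_4 = (l_4 − l_5) / l_4 = (0.5 − 0.08) / 0.5
     = 0.42 / 0.5 = 0.84 → 0.840

0.840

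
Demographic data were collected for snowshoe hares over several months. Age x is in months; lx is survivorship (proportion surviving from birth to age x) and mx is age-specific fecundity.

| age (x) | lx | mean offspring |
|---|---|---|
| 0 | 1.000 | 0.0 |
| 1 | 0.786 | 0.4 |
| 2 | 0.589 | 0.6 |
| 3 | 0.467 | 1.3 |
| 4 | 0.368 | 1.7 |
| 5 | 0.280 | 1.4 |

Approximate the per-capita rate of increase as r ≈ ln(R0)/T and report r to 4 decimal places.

R0 = Σ lx·mx = 0 + 0.3144 + 0.3534 + 0.6071 + 0.6256 + 0.392 = 2.2925
Σ x·lx·mx = 7.3049; T = 7.3049/2.2925 = 3.18643…
r ≈ ln(R0)/T = ln(2.2925)/3.18643… = 0.260367… → 0.2604

0.2604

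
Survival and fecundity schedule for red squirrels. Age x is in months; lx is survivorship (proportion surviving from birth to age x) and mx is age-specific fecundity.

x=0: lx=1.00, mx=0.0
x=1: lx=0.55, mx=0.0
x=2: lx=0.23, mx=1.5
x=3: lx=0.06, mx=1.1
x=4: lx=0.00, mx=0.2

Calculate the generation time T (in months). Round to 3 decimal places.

2.161

lx·mx: 0, 0, 0.345, 0.066, 0 → R0 = 0.411
x·lx·mx: 0, 0, 0.69, 0.198, 0 → Σ = 0.888
T = 0.888 / 0.411 = 2.160584… → 2.161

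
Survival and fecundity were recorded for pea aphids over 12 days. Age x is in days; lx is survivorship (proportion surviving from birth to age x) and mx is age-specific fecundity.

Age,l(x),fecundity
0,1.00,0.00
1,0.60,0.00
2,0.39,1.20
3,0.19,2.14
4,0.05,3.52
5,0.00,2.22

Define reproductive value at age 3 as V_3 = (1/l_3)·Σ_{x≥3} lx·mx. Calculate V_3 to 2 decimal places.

lx·mx for x ≥ 3: 0.4066, 0.176, 0 → sum = 0.5826
V_3 = 0.5826 / l_3 = 0.5826 / 0.19 = 3.066316… → 3.07

3.07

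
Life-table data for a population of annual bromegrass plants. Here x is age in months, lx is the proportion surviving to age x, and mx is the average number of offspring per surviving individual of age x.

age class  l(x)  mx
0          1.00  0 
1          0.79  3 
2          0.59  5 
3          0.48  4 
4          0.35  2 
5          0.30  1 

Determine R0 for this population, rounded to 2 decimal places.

8.24

lx·mx by age: 0, 2.37, 2.95, 1.92, 0.7, 0.3
R0 = Σ lx·mx = 8.24 → 8.24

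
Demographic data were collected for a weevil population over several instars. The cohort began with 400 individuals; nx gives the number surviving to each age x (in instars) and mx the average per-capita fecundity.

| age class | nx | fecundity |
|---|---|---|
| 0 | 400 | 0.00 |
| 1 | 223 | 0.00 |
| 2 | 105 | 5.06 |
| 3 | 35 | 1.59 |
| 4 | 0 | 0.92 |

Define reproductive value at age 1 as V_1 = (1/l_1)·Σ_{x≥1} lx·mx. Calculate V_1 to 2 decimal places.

2.63

lx = nx/n0 = nx/400: 1, 0.5575, 0.2625, 0.0875, 0
lx·mx for x ≥ 1: 0, 1.32825, 0.139125, 0 → sum = 1.467375
V_1 = 1.467375 / l_1 = 1.467375 / 0.5575 = 2.632063… → 2.63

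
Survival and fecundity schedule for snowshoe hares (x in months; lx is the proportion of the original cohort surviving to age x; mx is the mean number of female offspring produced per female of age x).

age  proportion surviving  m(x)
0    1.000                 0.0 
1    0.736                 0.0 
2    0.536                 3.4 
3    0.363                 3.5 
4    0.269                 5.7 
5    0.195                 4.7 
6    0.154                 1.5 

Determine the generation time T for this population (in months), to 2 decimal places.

lx·mx: 0, 0, 1.8224, 1.2705, 1.5333, 0.9165, 0.231 → R0 = 5.7737
x·lx·mx: 0, 0, 3.6448, 3.8115, 6.1332, 4.5825, 1.386 → Σ = 19.558
T = 19.558 / 5.7737 = 3.387429… → 3.39

3.39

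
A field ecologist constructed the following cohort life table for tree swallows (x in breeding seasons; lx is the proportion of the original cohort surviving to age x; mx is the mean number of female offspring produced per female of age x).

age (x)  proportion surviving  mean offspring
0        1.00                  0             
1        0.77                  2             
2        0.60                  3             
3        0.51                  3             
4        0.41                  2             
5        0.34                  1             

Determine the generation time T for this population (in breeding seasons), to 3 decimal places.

lx·mx: 0, 1.54, 1.8, 1.53, 0.82, 0.34 → R0 = 6.03
x·lx·mx: 0, 1.54, 3.6, 4.59, 3.28, 1.7 → Σ = 14.71
T = 14.71 / 6.03 = 2.439469… → 2.439

2.439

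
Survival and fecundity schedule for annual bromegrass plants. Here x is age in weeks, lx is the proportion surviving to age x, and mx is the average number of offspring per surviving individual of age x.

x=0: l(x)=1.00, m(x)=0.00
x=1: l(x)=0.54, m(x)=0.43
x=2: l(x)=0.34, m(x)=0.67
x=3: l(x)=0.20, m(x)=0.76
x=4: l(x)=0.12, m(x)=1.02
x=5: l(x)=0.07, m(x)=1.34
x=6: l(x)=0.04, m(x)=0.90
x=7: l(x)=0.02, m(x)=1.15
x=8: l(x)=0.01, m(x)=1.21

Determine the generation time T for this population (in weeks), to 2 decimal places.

lx·mx: 0, 0.2322, 0.2278, 0.152, 0.1224, 0.0938, 0.036, 0.023, 0.0121 → R0 = 0.8993
x·lx·mx: 0, 0.2322, 0.4556, 0.456, 0.4896, 0.469, 0.216, 0.161, 0.0968 → Σ = 2.5762
T = 2.5762 / 0.8993 = 2.864673… → 2.86

2.86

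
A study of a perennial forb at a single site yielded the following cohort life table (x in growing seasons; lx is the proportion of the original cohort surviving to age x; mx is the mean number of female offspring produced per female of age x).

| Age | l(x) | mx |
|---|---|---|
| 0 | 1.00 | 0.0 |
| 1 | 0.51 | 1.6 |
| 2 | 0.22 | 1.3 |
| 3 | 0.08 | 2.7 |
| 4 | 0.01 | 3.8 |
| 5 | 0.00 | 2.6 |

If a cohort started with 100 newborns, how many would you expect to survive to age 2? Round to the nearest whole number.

Expected survivors = N0 · l_2 = 100 × 0.22 = 22 → 22

22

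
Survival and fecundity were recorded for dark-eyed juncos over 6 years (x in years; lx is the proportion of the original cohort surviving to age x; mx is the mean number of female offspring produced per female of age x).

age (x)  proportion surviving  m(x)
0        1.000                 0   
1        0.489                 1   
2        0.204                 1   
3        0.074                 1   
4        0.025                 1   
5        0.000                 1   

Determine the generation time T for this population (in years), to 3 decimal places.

1.539

lx·mx: 0, 0.489, 0.204, 0.074, 0.025, 0 → R0 = 0.792
x·lx·mx: 0, 0.489, 0.408, 0.222, 0.1, 0 → Σ = 1.219
T = 1.219 / 0.792 = 1.539141… → 1.539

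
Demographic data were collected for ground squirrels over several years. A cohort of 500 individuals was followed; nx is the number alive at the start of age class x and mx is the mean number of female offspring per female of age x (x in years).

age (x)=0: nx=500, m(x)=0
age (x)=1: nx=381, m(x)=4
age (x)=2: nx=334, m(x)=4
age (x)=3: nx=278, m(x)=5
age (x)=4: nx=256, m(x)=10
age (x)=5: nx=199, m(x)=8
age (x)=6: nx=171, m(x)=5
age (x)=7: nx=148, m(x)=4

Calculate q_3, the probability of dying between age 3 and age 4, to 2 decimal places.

0.08

lx = nx/n0 = nx/500: 1, 0.762, 0.668, 0.556, 0.512, 0.398, 0.342, 0.296
q_3 = (l_3 − l_4) / l_3 = (0.556 − 0.512) / 0.556
     = 0.044 / 0.556 = 0.079137… → 0.08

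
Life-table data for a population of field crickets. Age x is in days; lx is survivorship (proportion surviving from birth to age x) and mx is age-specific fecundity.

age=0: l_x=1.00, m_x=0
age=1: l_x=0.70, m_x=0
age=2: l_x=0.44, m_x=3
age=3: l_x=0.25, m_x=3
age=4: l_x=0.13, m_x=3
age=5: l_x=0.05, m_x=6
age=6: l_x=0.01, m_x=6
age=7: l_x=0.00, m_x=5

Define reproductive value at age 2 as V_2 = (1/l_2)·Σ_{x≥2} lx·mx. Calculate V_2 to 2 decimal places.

6.41

lx·mx for x ≥ 2: 1.32, 0.75, 0.39, 0.3, 0.06, 0 → sum = 2.82
V_2 = 2.82 / l_2 = 2.82 / 0.44 = 6.409091… → 6.41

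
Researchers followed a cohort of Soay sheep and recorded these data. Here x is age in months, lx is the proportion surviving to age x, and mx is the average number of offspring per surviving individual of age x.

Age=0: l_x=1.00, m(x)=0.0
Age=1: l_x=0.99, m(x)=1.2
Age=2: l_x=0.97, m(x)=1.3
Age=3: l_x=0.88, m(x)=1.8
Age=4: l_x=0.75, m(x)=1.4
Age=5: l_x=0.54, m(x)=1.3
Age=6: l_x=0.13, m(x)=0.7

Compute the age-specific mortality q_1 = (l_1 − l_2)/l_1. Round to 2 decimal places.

0.02

q_1 = (l_1 − l_2) / l_1 = (0.99 − 0.97) / 0.99
     = 0.02 / 0.99 = 0.020202… → 0.02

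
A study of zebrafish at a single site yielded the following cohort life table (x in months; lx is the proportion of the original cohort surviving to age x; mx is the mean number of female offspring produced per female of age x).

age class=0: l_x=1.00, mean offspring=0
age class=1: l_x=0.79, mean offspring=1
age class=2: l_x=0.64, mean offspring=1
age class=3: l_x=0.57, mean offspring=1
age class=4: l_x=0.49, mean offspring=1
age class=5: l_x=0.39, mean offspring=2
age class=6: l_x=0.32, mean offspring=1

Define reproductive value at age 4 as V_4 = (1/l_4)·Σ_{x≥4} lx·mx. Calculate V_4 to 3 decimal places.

lx·mx for x ≥ 4: 0.49, 0.78, 0.32 → sum = 1.59
V_4 = 1.59 / l_4 = 1.59 / 0.49 = 3.244898… → 3.245

3.245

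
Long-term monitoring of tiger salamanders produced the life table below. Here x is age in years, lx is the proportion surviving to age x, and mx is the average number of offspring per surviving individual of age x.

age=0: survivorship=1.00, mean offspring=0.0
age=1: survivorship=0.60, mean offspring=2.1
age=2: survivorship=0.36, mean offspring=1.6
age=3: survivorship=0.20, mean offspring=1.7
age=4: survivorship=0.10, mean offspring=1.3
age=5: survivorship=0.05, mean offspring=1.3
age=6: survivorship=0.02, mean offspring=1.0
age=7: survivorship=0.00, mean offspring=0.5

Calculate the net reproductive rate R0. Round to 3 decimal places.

lx·mx by age: 0, 1.26, 0.576, 0.34, 0.13, 0.065, 0.02, 0
R0 = Σ lx·mx = 2.391 → 2.391

2.391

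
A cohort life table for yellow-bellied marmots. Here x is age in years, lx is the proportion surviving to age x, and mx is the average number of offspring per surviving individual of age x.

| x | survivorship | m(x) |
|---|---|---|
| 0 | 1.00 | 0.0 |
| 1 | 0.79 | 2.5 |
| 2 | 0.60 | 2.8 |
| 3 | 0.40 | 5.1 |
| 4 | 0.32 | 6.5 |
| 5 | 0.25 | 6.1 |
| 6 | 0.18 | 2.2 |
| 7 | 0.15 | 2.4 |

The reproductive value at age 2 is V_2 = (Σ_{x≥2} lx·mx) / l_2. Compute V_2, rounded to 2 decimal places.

13.47

lx·mx for x ≥ 2: 1.68, 2.04, 2.08, 1.525, 0.396, 0.36 → sum = 8.081
V_2 = 8.081 / l_2 = 8.081 / 0.6 = 13.468333… → 13.47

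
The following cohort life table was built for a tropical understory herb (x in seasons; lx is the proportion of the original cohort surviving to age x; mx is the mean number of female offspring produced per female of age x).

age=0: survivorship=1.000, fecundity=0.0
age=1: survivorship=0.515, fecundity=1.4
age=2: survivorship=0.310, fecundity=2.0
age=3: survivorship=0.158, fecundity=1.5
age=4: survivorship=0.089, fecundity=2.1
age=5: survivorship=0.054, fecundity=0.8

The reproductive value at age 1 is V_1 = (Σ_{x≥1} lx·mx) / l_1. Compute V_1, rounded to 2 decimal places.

3.51

lx·mx for x ≥ 1: 0.721, 0.62, 0.237, 0.1869, 0.0432 → sum = 1.8081
V_1 = 1.8081 / l_1 = 1.8081 / 0.515 = 3.510874… → 3.51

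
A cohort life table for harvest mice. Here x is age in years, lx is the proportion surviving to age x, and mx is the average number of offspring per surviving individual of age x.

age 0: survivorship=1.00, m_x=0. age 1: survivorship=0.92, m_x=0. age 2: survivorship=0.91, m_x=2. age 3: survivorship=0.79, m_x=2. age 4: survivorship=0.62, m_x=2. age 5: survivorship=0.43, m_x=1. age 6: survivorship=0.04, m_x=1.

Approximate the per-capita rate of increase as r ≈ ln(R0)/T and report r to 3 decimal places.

0.530

R0 = Σ lx·mx = 0 + 0 + 1.82 + 1.58 + 1.24 + 0.43 + 0.04 = 5.11
Σ x·lx·mx = 15.73; T = 15.73/5.11 = 3.07828…
r ≈ ln(R0)/T = ln(5.11)/3.07828… = 0.52991… → 0.530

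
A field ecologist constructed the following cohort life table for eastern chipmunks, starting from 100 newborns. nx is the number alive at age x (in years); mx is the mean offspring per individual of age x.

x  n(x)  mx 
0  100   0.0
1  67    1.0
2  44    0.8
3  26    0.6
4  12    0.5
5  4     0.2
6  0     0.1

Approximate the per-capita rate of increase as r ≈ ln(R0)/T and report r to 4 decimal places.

0.1291

lx = nx/n0 = nx/100: 1, 0.67, 0.44, 0.26, 0.12, 0.04, 0
R0 = Σ lx·mx = 0 + 0.67 + 0.352 + 0.156 + 0.06 + 0.008 + 0 = 1.246
Σ x·lx·mx = 2.122; T = 2.122/1.246 = 1.70305…
r ≈ ln(R0)/T = ln(1.246)/1.70305… = 0.129144… → 0.1291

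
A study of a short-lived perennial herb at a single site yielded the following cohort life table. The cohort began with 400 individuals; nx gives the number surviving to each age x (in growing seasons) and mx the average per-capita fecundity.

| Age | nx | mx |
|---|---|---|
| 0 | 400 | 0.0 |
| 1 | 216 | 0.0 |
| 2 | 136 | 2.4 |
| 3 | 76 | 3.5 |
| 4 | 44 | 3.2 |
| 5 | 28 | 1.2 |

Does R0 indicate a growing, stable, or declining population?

lx = nx/n0 = nx/400: 1, 0.54, 0.34, 0.19, 0.11, 0.07
R0 = Σ lx·mx = 0 + 0 + 0.816 + 0.665 + 0.352 + 0.084 = 1.917
R0 > 1, so the population is growing.

growing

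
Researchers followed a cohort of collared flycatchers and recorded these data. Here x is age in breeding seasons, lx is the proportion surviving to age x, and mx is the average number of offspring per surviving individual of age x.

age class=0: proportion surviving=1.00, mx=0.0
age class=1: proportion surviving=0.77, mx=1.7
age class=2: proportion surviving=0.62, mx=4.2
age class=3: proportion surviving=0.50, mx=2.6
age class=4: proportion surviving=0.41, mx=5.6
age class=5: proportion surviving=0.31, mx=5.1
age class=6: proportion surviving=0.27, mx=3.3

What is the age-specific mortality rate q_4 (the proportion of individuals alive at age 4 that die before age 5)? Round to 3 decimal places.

q_4 = (l_4 − l_5) / l_4 = (0.41 − 0.31) / 0.41
     = 0.1 / 0.41 = 0.243902… → 0.244

0.244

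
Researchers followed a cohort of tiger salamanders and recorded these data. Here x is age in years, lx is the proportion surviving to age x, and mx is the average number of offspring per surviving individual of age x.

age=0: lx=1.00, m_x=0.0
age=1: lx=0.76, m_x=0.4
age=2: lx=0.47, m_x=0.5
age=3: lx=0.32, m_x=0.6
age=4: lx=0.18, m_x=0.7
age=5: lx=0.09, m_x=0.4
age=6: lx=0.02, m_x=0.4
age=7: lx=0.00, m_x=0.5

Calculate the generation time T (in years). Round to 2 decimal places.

lx·mx: 0, 0.304, 0.235, 0.192, 0.126, 0.036, 0.008, 0 → R0 = 0.901
x·lx·mx: 0, 0.304, 0.47, 0.576, 0.504, 0.18, 0.048, 0 → Σ = 2.082
T = 2.082 / 0.901 = 2.310766… → 2.31

2.31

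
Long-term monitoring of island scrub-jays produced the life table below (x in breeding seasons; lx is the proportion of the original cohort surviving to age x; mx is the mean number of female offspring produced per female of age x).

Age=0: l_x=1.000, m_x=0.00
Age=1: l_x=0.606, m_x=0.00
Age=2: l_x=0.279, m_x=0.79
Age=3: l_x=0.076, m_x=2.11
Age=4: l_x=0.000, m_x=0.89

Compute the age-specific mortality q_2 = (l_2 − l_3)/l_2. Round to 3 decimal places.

0.728

q_2 = (l_2 − l_3) / l_2 = (0.279 − 0.076) / 0.279
     = 0.203 / 0.279 = 0.727599… → 0.728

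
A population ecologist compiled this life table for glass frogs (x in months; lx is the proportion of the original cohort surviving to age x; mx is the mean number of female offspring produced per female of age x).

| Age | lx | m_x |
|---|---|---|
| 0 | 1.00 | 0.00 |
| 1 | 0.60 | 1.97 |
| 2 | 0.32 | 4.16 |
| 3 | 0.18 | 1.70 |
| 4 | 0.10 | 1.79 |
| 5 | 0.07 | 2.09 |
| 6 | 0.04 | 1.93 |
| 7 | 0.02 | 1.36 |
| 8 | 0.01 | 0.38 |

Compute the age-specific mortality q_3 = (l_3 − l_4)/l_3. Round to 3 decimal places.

0.444

q_3 = (l_3 − l_4) / l_3 = (0.18 − 0.1) / 0.18
     = 0.08 / 0.18 = 0.444444… → 0.444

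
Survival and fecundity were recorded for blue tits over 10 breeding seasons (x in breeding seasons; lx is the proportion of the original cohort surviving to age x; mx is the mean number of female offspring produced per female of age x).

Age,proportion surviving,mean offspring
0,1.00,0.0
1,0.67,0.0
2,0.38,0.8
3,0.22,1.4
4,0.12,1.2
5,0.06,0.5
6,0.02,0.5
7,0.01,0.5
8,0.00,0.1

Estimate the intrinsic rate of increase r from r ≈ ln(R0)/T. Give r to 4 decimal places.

R0 = Σ lx·mx = 0 + 0 + 0.304 + 0.308 + 0.144 + 0.03 + 0.01 + 0.005 + 0 = 0.801
Σ x·lx·mx = 2.353; T = 2.353/0.801 = 2.93758…
r ≈ ln(R0)/T = ln(0.801)/2.93758… = -0.075536… → -0.0755

-0.0755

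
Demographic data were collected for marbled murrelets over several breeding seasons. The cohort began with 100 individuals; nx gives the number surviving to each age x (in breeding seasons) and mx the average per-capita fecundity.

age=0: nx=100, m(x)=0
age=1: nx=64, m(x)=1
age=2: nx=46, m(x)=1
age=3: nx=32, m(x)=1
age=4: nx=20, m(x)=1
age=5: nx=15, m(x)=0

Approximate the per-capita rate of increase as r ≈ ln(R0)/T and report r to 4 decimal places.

lx = nx/n0 = nx/100: 1, 0.64, 0.46, 0.32, 0.2, 0.15
R0 = Σ lx·mx = 0 + 0.64 + 0.46 + 0.32 + 0.2 + 0 = 1.62
Σ x·lx·mx = 3.32; T = 3.32/1.62 = 2.04938…
r ≈ ln(R0)/T = ln(1.62)/2.04938… = 0.235401… → 0.2354

0.2354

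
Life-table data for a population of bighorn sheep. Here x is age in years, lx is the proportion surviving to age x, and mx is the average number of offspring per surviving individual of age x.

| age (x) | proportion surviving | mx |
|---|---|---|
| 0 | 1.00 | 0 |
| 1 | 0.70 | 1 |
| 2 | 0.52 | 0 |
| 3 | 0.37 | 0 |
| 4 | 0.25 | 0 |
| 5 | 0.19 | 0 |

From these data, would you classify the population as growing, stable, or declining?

declining

R0 = Σ lx·mx = 0 + 0.7 + 0 + 0 + 0 + 0 = 0.7
R0 < 1, so the population is declining.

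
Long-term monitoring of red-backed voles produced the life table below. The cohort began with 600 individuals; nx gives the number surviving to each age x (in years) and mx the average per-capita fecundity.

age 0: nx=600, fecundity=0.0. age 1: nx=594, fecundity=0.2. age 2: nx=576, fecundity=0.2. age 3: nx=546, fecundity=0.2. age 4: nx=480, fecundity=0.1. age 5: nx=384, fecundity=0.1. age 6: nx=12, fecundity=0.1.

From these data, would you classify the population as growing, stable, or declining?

declining

lx = nx/n0 = nx/600: 1, 0.99, 0.96, 0.91, 0.8, 0.64, 0.02
R0 = Σ lx·mx = 0 + 0.198 + 0.192 + 0.182 + 0.08 + 0.064 + 0.002 = 0.718
R0 < 1, so the population is declining.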